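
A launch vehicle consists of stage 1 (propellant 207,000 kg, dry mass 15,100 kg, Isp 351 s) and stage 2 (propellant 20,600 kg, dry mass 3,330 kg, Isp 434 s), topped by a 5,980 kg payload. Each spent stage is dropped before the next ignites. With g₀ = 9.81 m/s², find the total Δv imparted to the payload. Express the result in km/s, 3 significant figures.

Δv ≈ 10.9 km/s

Ignition mass of stage 1 = 207,000+15,100 + 20,600+3,330 + 5,980 = 252,010 kg.
Stage 1: m₀ = 252,010 kg, m_f = 252,010 − 207,000 = 45,010 kg; Δv = 351×9.81×ln(5.599) = 3443.3×1.7226 ≈ 5931 m/s.
Stage 2: m₀ = 29,910 kg, m_f = 29,910 − 20,600 = 9,310 kg; Δv = 434×9.81×ln(3.213) = 4257.5×1.1671 ≈ 4969 m/s.
Total Δv = 5931 + 4969 = 10900 m/s.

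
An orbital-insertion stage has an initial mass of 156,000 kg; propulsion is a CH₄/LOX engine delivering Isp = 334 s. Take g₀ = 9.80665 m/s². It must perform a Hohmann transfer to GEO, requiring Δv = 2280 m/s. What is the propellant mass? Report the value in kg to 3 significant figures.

propellant mass ≈ 78200 kg

v_e = Isp · g₀ = 334 × 9.80665 = 3275.4 m/s.
From the ideal rocket equation, m₀/m_f = exp(Δv / v_e) = exp(2280 / 3275.4) = exp(0.6961) = 2.0059.
m_f = 156,000 / 2.0059 = 77,770.6 kg, so propellant = m₀ − m_f = 156,000 − 77,770.6 = 78,229.4 kg.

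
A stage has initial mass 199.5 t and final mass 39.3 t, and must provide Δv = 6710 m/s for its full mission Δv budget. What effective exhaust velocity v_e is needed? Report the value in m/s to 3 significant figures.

ln(m₀/m_f) = ln(199500/39300) = ln(5.076) = 1.6246.
From the ideal rocket equation, v_e = Δv / ln(m₀/m_f) = 6710 / 1.6246 = 4130.3 m/s.

v_e ≈ 4130 m/s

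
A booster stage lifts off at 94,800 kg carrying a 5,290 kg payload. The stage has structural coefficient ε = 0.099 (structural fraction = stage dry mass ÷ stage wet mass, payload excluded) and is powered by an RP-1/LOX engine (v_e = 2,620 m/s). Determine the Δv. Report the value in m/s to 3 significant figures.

Δv ≈ 4980 m/s

Stage wet mass = m₀ − payload = 94,800 − 5,290 = 89,510 kg.
Stage dry mass = ε × stage wet mass = 0.099 × 89,510 = 8,861.49 kg.
Burnout mass m_f = stage dry + payload = 8,861.49 + 5,290 = 14,151.49 kg.
Δv = v_e · ln(94,800/14,151.49) = 2620.0 × ln(6.699) = 2620.0 × 1.9019 ≈ 4983 m/s.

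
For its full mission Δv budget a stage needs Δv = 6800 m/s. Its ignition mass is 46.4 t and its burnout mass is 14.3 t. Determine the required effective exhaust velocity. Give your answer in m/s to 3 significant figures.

ln(m₀/m_f) = ln(46400/14300) = ln(3.245) = 1.1770.
Using Δv = v_e ln(m₀/m_f): v_e = Δv / ln(m₀/m_f) = 6800 / 1.1770 = 5777.2 m/s.

v_e ≈ 5780 m/s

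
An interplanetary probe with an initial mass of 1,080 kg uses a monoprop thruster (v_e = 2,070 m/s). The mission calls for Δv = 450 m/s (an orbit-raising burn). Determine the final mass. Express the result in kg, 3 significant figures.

final mass ≈ 869 kg

By the Tsiolkovsky rocket equation, m₀/m_f = exp(Δv / v_e) = exp(450 / 2070.0) = exp(0.2174) = 1.2428.
m_f = m₀ / 1.2428 = 1,080 / 1.2428 = 869.005 kg.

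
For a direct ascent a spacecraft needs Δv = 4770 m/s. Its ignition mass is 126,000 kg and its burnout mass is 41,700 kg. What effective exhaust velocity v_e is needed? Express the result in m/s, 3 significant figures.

ln(m₀/m_f) = ln(126000/41700) = ln(3.022) = 1.1058.
Using Δv = v_e ln(m₀/m_f): v_e = Δv / ln(m₀/m_f) = 4770 / 1.1058 = 4313.7 m/s.

v_e ≈ 4310 m/s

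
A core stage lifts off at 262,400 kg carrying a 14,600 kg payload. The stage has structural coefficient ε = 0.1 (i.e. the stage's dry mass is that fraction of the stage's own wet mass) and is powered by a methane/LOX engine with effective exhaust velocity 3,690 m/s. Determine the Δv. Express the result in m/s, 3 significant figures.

Stage wet mass = m₀ − payload = 262,400 − 14,600 = 247,800 kg.
Stage dry mass = ε × stage wet mass = 0.1 × 247,800 = 24,780 kg.
Burnout mass m_f = stage dry + payload = 24,780 + 14,600 = 39,380 kg.
By the Tsiolkovsky rocket equation, Δv = v_e · ln(262,400/39,380) = 3690.0 × ln(6.663) = 3690.0 × 1.8966 ≈ 6998 m/s.

Δv ≈ 7000 m/s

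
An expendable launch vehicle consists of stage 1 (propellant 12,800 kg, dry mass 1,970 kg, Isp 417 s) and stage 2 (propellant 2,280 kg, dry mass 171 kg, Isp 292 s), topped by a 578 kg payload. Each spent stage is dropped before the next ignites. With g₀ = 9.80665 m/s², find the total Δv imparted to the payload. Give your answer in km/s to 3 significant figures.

Ignition mass of stage 1 = 12,800+1,970 + 2,280+171 + 578 = 17,799 kg.
Stage 1: m₀ = 17,799 kg, m_f = 17,799 − 12,800 = 4,999 kg; Δv = 417×9.80665×ln(3.561) = 4089.4×1.2699 ≈ 5193 m/s.
Stage 2: m₀ = 3,029 kg, m_f = 3,029 − 2,280 = 749 kg; Δv = 292×9.80665×ln(4.044) = 2863.5×1.3972 ≈ 4001 m/s.
Total Δv = 5193 + 4001 = 9194 m/s.

Δv ≈ 9.19 km/s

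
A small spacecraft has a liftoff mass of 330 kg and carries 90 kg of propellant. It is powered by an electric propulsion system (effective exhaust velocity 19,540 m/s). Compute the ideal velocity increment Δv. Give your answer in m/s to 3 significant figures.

Δv ≈ 6220 m/s

m_f = m₀ − m_prop = 330 − 90 = 240 kg.
Δv = v_e · ln(m₀/m_f) = 19540.0 × ln(1.375) = 19540.0 × 0.3185 ≈ 6222.6 m/s.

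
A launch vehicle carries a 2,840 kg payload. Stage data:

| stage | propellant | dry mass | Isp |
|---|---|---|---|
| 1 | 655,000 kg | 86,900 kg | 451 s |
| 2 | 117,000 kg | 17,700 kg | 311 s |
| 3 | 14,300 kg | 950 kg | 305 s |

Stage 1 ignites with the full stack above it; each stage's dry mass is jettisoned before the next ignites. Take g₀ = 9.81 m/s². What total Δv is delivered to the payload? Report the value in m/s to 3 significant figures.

Δv ≈ 14900 m/s

Ignition mass of stage 1 = 655,000+86,900 + 117,000+17,700 + 14,300+950 + 2,840 = 894,690 kg.
Stage 1: m₀ = 894,690 kg, m_f = 894,690 − 655,000 = 239,690 kg; Δv = 451×9.81×ln(3.733) = 4424.3×1.3171 ≈ 5827 m/s.
Stage 2: m₀ = 152,790 kg, m_f = 152,790 − 117,000 = 35,790 kg; Δv = 311×9.81×ln(4.269) = 3050.9×1.4514 ≈ 4428 m/s.
Stage 3: m₀ = 18,090 kg, m_f = 18,090 − 14,300 = 3,790 kg; Δv = 305×9.81×ln(4.773) = 2992.1×1.5630 ≈ 4677 m/s.
Total Δv = 5827 + 4428 + 4677 = 14932 m/s.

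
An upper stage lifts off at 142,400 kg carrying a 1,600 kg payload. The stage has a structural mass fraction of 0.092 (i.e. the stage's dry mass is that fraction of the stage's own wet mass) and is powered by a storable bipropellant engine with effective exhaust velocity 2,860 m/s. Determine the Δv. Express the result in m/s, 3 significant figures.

Stage wet mass = m₀ − payload = 142,400 − 1,600 = 140,800 kg.
Stage dry mass = ε × stage wet mass = 0.092 × 140,800 = 12,953.6 kg.
Burnout mass m_f = stage dry + payload = 12,953.6 + 1,600 = 14,553.6 kg.
From the ideal rocket equation, Δv = v_e · ln(142,400/14,553.6) = 2860.0 × ln(9.785) = 2860.0 × 2.2808 ≈ 6523 m/s.

Δv ≈ 6520 m/s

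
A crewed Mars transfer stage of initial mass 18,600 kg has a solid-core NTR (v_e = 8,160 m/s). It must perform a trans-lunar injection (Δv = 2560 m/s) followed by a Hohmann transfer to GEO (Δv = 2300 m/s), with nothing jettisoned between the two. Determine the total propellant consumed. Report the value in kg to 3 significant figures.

After the first burn: m = 18600 × exp(−2560/8160.0) = 18600 × 0.73072 = 13,591.4 kg.
After the second burn: m = 13,591.4 × exp(−2300/8160.0) = 13,591.4 × 0.75438 = 10,253.1 kg.
Total propellant = m₀ − m_final = 18600 − 10,253.1 = 8,346.9 kg.

total propellant consumed ≈ 8350 kg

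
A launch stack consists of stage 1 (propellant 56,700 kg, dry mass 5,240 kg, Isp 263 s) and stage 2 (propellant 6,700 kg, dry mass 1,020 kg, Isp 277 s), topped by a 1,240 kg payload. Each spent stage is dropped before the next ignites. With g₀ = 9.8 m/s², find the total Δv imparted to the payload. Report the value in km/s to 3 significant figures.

Ignition mass of stage 1 = 56,700+5,240 + 6,700+1,020 + 1,240 = 70,900 kg.
Stage 1: m₀ = 70,900 kg, m_f = 70,900 − 56,700 = 14,200 kg; Δv = 263×9.8×ln(4.993) = 2577.4×1.6080 ≈ 4145 m/s.
Stage 2: m₀ = 8,960 kg, m_f = 8,960 − 6,700 = 2,260 kg; Δv = 277×9.8×ln(3.965) = 2714.6×1.3774 ≈ 3739 m/s.
Total Δv = 4145 + 3739 = 7884 m/s.

Δv ≈ 7.88 km/s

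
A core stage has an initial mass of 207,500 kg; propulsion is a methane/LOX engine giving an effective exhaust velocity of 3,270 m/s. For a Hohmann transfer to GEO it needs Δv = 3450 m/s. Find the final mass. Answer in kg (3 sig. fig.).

final mass ≈ 72200 kg

m₀/m_f = exp(Δv / v_e) = exp(3450 / 3270.0) = exp(1.0550) = 2.8721.
m_f = m₀ / 2.8721 = 207,500 / 2.8721 = 72,246.8 kg.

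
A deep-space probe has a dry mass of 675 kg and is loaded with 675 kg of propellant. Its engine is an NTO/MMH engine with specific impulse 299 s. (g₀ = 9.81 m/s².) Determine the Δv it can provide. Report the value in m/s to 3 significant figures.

v_e = Isp · g₀ = 299 × 9.81 = 2933.2 m/s.
m₀ = m_dry + m_prop = 675 + 675 = 1,350 kg.
Using Δv = v_e ln(m₀/m_f): Δv = v_e · ln(m₀/m_f) = 2933.2 × ln(2) = 2933.2 × 0.6931 ≈ 2033.1 m/s.

Δv ≈ 2030 m/s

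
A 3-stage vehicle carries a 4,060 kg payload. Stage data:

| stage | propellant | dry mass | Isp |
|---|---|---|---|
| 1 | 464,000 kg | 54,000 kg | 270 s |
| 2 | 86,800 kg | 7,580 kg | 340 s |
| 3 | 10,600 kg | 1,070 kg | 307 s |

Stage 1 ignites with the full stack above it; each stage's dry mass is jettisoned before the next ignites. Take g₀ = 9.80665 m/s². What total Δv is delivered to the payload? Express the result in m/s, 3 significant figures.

Δv ≈ 12100 m/s

Ignition mass of stage 1 = 464,000+54,000 + 86,800+7,580 + 10,600+1,070 + 4,060 = 628,110 kg.
Stage 1: m₀ = 628,110 kg, m_f = 628,110 − 464,000 = 164,110 kg; Δv = 270×9.80665×ln(3.827) = 2647.8×1.3422 ≈ 3554 m/s.
Stage 2: m₀ = 110,110 kg, m_f = 110,110 − 86,800 = 23,310 kg; Δv = 340×9.80665×ln(4.724) = 3334.3×1.5526 ≈ 5177 m/s.
Stage 3: m₀ = 15,730 kg, m_f = 15,730 − 10,600 = 5,130 kg; Δv = 307×9.80665×ln(3.066) = 3010.6×1.1205 ≈ 3373 m/s.
Total Δv = 3554 + 5177 + 3373 = 12104 m/s.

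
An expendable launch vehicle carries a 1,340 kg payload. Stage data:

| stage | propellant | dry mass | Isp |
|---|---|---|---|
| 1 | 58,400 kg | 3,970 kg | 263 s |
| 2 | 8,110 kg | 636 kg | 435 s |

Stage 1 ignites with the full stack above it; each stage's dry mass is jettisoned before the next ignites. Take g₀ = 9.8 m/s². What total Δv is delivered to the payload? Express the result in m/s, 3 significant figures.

Δv ≈ 11200 m/s

Ignition mass of stage 1 = 58,400+3,970 + 8,110+636 + 1,340 = 72,456 kg.
Stage 1: m₀ = 72,456 kg, m_f = 72,456 − 58,400 = 14,056 kg; Δv = 263×9.8×ln(5.155) = 2577.4×1.6399 ≈ 4227 m/s.
Stage 2: m₀ = 10,086 kg, m_f = 10,086 − 8,110 = 1,976 kg; Δv = 435×9.8×ln(5.104) = 4263.0×1.6301 ≈ 6949 m/s.
Total Δv = 4227 + 6949 = 11176 m/s.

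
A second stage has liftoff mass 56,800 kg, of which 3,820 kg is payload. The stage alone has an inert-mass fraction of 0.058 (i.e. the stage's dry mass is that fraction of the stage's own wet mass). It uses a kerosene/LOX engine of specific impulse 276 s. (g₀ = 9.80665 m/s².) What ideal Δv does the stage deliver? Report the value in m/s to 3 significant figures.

Δv ≈ 5710 m/s

Stage wet mass = m₀ − payload = 56,800 − 3,820 = 52,980 kg.
Stage dry mass = ε × stage wet mass = 0.058 × 52,980 = 3,072.84 kg.
Burnout mass m_f = stage dry + payload = 3,072.84 + 3,820 = 6,892.84 kg.
v_e = Isp · g₀ = 276 × 9.80665 = 2706.6 m/s.
Δv = v_e · ln(56,800/6,892.84) = 2706.6 × ln(8.24) = 2706.6 × 2.1091 ≈ 5708 m/s.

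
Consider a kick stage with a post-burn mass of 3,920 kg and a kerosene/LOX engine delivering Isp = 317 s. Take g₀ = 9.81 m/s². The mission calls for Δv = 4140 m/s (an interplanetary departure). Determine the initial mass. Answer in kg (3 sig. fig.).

initial mass ≈ 14800 kg

v_e = Isp · g₀ = 317 × 9.81 = 3109.8 m/s.
m₀/m_f = exp(Δv / v_e) = exp(4140 / 3109.8) = exp(1.3313) = 3.7859.
m₀ = m_f × 3.7859 = 3,920 × 3.7859 = 14,840.7 kg.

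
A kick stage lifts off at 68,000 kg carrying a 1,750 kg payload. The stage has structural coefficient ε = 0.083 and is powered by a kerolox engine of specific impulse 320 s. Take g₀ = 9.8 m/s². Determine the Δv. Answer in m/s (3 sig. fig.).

Δv ≈ 7020 m/s

Stage wet mass = m₀ − payload = 68,000 − 1,750 = 66,250 kg.
Stage dry mass = ε × stage wet mass = 0.083 × 66,250 = 5,498.75 kg.
Burnout mass m_f = stage dry + payload = 5,498.75 + 1,750 = 7,248.75 kg.
v_e = Isp · g₀ = 320 × 9.8 = 3136.0 m/s.
By the Tsiolkovsky rocket equation, Δv = v_e · ln(68,000/7,248.75) = 3136.0 × ln(9.381) = 3136.0 × 2.2387 ≈ 7020 m/s.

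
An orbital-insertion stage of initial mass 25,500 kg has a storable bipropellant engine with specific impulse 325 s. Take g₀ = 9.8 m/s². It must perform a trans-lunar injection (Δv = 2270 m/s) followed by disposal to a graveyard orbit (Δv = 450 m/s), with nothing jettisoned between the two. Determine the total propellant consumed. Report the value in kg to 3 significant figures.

total propellant consumed ≈ 14600 kg

v_e = Isp · g₀ = 325 × 9.8 = 3185.0 m/s.
After the first burn: m = 25500 × exp(−2270/3185.0) = 25500 × 0.49031 = 12,502.9 kg.
After the second burn: m = 12,502.9 × exp(−450/3185.0) = 12,502.9 × 0.86824 = 10,855.5 kg.
Total propellant = m₀ − m_final = 25500 − 10,855.5 = 14,644.5 kg.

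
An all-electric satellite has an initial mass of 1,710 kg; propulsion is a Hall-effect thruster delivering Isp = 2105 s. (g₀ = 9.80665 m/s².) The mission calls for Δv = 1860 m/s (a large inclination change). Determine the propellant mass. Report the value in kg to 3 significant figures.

propellant mass ≈ 147 kg

v_e = Isp · g₀ = 2105 × 9.80665 = 20643.0 m/s.
m₀/m_f = exp(Δv / v_e) = exp(1860 / 20643.0) = exp(0.0901) = 1.0943.
m_f = 1,710 / 1.0943 = 1,562.64 kg, so propellant = m₀ − m_f = 1,710 − 1,562.64 = 147.36 kg.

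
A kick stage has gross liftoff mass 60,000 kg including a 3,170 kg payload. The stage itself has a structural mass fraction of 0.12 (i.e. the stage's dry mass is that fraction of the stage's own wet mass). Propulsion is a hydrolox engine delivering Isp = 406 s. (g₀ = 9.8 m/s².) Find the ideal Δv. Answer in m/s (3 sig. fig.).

Stage wet mass = m₀ − payload = 60,000 − 3,170 = 56,830 kg.
Stage dry mass = ε × stage wet mass = 0.12 × 56,830 = 6,819.6 kg.
Burnout mass m_f = stage dry + payload = 6,819.6 + 3,170 = 9,989.6 kg.
v_e = Isp · g₀ = 406 × 9.8 = 3978.8 m/s.
By the Tsiolkovsky rocket equation, Δv = v_e · ln(60,000/9,989.6) = 3978.8 × ln(6.006) = 3978.8 × 1.7928 ≈ 7133 m/s.

Δv ≈ 7130 m/s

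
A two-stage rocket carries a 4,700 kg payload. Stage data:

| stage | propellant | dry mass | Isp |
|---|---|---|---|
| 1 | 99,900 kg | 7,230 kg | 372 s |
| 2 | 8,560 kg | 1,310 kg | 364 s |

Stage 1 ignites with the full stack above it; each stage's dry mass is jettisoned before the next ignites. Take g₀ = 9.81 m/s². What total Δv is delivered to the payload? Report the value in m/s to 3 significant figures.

Ignition mass of stage 1 = 99,900+7,230 + 8,560+1,310 + 4,700 = 121,700 kg.
Stage 1: m₀ = 121,700 kg, m_f = 121,700 − 99,900 = 21,800 kg; Δv = 372×9.81×ln(5.583) = 3649.3×1.7196 ≈ 6276 m/s.
Stage 2: m₀ = 14,570 kg, m_f = 14,570 − 8,560 = 6,010 kg; Δv = 364×9.81×ln(2.424) = 3570.8×0.8855 ≈ 3162 m/s.
Total Δv = 6276 + 3162 = 9438 m/s.

Δv ≈ 9440 m/s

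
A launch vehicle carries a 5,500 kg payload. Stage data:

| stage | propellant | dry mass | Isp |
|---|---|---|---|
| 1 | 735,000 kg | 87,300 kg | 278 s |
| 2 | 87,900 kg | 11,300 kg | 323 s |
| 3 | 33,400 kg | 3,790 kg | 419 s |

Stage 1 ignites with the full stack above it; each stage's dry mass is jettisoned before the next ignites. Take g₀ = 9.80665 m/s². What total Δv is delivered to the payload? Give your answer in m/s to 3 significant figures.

Δv ≈ 13200 m/s

Ignition mass of stage 1 = 735,000+87,300 + 87,900+11,300 + 33,400+3,790 + 5,500 = 964,190 kg.
Stage 1: m₀ = 964,190 kg, m_f = 964,190 − 735,000 = 229,190 kg; Δv = 278×9.80665×ln(4.207) = 2726.2×1.4367 ≈ 3917 m/s.
Stage 2: m₀ = 141,890 kg, m_f = 141,890 − 87,900 = 53,990 kg; Δv = 323×9.80665×ln(2.628) = 3167.5×0.9663 ≈ 3061 m/s.
Stage 3: m₀ = 42,690 kg, m_f = 42,690 − 33,400 = 9,290 kg; Δv = 419×9.80665×ln(4.595) = 4109.0×1.5250 ≈ 6266 m/s.
Total Δv = 3917 + 3061 + 6266 = 13244 m/s.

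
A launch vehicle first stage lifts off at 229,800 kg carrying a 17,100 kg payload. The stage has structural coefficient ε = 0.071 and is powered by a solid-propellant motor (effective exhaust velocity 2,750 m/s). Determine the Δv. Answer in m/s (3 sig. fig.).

Δv ≈ 5400 m/s

Stage wet mass = m₀ − payload = 229,800 − 17,100 = 212,700 kg.
Stage dry mass = ε × stage wet mass = 0.071 × 212,700 = 15,101.7 kg.
Burnout mass m_f = stage dry + payload = 15,101.7 + 17,100 = 32,201.7 kg.
Δv = v_e · ln(229,800/32,201.7) = 2750.0 × ln(7.136) = 2750.0 × 1.9652 ≈ 5404 m/s.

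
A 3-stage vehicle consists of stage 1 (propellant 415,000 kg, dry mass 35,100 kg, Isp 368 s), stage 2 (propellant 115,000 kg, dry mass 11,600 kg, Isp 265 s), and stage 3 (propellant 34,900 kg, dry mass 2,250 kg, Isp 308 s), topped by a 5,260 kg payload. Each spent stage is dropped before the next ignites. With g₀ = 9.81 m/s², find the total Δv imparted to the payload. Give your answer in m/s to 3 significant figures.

Δv ≈ 12200 m/s

Ignition mass of stage 1 = 415,000+35,100 + 115,000+11,600 + 34,900+2,250 + 5,260 = 619,110 kg.
Stage 1: m₀ = 619,110 kg, m_f = 619,110 − 415,000 = 204,110 kg; Δv = 368×9.81×ln(3.033) = 3610.1×1.1096 ≈ 4006 m/s.
Stage 2: m₀ = 169,010 kg, m_f = 169,010 − 115,000 = 54,010 kg; Δv = 265×9.81×ln(3.129) = 2599.7×1.1408 ≈ 2966 m/s.
Stage 3: m₀ = 42,410 kg, m_f = 42,410 − 34,900 = 7,510 kg; Δv = 308×9.81×ln(5.647) = 3021.5×1.7311 ≈ 5231 m/s.
Total Δv = 4006 + 2966 + 5231 = 12203 m/s.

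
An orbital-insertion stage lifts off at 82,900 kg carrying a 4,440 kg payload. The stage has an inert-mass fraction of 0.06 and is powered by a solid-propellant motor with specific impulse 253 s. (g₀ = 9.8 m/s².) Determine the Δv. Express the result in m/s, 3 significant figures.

Stage wet mass = m₀ − payload = 82,900 − 4,440 = 78,460 kg.
Stage dry mass = ε × stage wet mass = 0.06 × 78,460 = 4,707.6 kg.
Burnout mass m_f = stage dry + payload = 4,707.6 + 4,440 = 9,147.6 kg.
v_e = Isp · g₀ = 253 × 9.8 = 2479.4 m/s.
By the Tsiolkovsky rocket equation, Δv = v_e · ln(82,900/9,147.6) = 2479.4 × ln(9.062) = 2479.4 × 2.2041 ≈ 5465 m/s.

Δv ≈ 5460 m/s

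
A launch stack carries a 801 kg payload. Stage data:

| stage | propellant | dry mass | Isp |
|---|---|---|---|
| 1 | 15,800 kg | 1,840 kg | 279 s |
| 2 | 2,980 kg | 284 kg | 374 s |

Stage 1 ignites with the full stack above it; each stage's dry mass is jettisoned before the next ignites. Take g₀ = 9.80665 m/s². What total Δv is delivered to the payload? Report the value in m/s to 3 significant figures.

Ignition mass of stage 1 = 15,800+1,840 + 2,980+284 + 801 = 21,705 kg.
Stage 1: m₀ = 21,705 kg, m_f = 21,705 − 15,800 = 5,905 kg; Δv = 279×9.80665×ln(3.676) = 2736.1×1.3017 ≈ 3562 m/s.
Stage 2: m₀ = 4,065 kg, m_f = 4,065 − 2,980 = 1,085 kg; Δv = 374×9.80665×ln(3.747) = 3667.7×1.3208 ≈ 4844 m/s.
Total Δv = 3562 + 4844 = 8406 m/s.

Δv ≈ 8410 m/s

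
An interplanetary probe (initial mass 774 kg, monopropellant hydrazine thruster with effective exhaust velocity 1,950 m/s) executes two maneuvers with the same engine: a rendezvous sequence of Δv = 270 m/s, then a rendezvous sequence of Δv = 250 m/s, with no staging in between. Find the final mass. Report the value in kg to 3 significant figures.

final mass ≈ 593 kg

After the first burn: m = 774 × exp(−270/1950.0) = 774 × 0.87070 = 673.922 kg.
After the second burn: m = 673.922 × exp(−250/1950.0) = 673.922 × 0.87967 = 592.829 kg.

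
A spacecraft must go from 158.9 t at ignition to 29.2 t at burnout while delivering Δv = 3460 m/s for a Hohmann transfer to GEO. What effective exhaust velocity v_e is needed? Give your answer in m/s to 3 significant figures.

ln(m₀/m_f) = ln(158900/29200) = ln(5.442) = 1.6941.
v_e = Δv / ln(m₀/m_f) = 3460 / 1.6941 = 2042.4 m/s.

v_e ≈ 2040 m/s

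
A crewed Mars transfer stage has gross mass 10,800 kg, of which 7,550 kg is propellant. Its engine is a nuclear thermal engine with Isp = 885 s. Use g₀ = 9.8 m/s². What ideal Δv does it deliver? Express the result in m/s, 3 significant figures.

Δv ≈ 10400 m/s

v_e = Isp · g₀ = 885 × 9.8 = 8673.0 m/s.
m_f = m₀ − m_prop = 10,800 − 7,550 = 3,250 kg.
Δv = v_e · ln(m₀/m_f) = 8673.0 × ln(3.323) = 8673.0 × 1.2009 ≈ 10415.3 m/s.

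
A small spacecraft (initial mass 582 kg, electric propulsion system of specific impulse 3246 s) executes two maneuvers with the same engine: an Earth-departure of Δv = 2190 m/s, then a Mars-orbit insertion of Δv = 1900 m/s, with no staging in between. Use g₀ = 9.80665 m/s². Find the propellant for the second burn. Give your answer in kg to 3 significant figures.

propellant for the second burn ≈ 31.5 kg

v_e = Isp · g₀ = 3246 × 9.80665 = 31832.4 m/s.
After the first burn: m = 582 × exp(−2190/31832.4) = 582 × 0.93352 = 543.309 kg.
After the second burn: m = 543.309 × exp(−1900/31832.4) = 543.309 × 0.94206 = 511.83 kg.
Second-burn propellant = 543.309 − 511.83 = 31.479 kg.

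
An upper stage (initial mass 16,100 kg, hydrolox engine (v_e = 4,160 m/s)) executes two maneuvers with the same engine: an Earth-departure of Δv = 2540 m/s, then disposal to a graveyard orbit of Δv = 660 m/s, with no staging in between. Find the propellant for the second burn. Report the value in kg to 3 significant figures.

After the first burn: m = 16100 × exp(−2540/4160.0) = 16100 × 0.54304 = 8,742.94 kg.
After the second burn: m = 8,742.94 × exp(−660/4160.0) = 8,742.94 × 0.85329 = 7,460.26 kg.
Second-burn propellant = 8,742.94 − 7,460.26 = 1,282.68 kg.

propellant for the second burn ≈ 1280 kg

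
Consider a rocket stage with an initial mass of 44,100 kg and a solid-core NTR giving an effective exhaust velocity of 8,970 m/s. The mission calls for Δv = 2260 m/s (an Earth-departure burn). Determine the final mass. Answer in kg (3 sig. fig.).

From the ideal rocket equation, m₀/m_f = exp(Δv / v_e) = exp(2260 / 8970.0) = exp(0.2520) = 1.2865.
m_f = m₀ / 1.2865 = 44,100 / 1.2865 = 34,279.1 kg.

final mass ≈ 34300 kg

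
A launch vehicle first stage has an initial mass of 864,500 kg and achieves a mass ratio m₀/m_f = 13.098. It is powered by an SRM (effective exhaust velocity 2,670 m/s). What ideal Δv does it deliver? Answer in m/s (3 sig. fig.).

Rocket equation: Δv = v_e · ln(13.098) = 2670.0 × 2.5725 ≈ 6868.5 m/s.

Δv ≈ 6870 m/s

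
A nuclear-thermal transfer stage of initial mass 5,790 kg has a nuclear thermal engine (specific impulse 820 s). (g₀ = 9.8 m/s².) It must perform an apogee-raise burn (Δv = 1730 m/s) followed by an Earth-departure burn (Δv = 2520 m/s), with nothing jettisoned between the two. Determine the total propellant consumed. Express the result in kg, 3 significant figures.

v_e = Isp · g₀ = 820 × 9.8 = 8036.0 m/s.
After the first burn: m = 5790 × exp(−1730/8036.0) = 5790 × 0.80631 = 4,668.53 kg.
After the second burn: m = 4,668.53 × exp(−2520/8036.0) = 4,668.53 × 0.73082 = 3,411.86 kg.
Total propellant = m₀ − m_final = 5790 − 3,411.86 = 2,378.14 kg.

total propellant consumed ≈ 2380 kg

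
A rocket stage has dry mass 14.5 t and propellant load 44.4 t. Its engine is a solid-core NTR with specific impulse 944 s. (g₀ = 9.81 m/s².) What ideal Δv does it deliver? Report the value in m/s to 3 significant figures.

Δv ≈ 13000 m/s

v_e = Isp · g₀ = 944 × 9.81 = 9260.6 m/s.
m₀ = m_dry + m_prop = 14.5 + 44.4 = 58.9 t.
Rocket equation: Δv = v_e · ln(m₀/m_f) = 9260.6 × ln(4.062) = 9260.6 × 1.4017 ≈ 12980.6 m/s.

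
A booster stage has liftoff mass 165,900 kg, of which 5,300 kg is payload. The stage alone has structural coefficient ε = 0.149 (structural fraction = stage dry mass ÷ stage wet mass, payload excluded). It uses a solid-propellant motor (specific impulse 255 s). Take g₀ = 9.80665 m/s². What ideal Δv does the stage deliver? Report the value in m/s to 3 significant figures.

Stage wet mass = m₀ − payload = 165,900 − 5,300 = 160,600 kg.
Stage dry mass = ε × stage wet mass = 0.149 × 160,600 = 23,929.4 kg.
Burnout mass m_f = stage dry + payload = 23,929.4 + 5,300 = 29,229.4 kg.
v_e = Isp · g₀ = 255 × 9.80665 = 2500.7 m/s.
Δv = v_e · ln(165,900/29,229.4) = 2500.7 × ln(5.676) = 2500.7 × 1.7362 ≈ 4342 m/s.

Δv ≈ 4340 m/s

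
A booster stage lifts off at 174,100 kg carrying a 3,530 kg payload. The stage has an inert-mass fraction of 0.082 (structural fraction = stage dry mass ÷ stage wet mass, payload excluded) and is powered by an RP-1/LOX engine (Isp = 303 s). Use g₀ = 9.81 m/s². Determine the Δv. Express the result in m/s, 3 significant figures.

Δv ≈ 6830 m/s

Stage wet mass = m₀ − payload = 174,100 − 3,530 = 170,570 kg.
Stage dry mass = ε × stage wet mass = 0.082 × 170,570 = 13,986.7 kg.
Burnout mass m_f = stage dry + payload = 13,986.7 + 3,530 = 17,516.7 kg.
v_e = Isp · g₀ = 303 × 9.81 = 2972.4 m/s.
Using Δv = v_e ln(m₀/m_f): Δv = v_e · ln(174,100/17,516.7) = 2972.4 × ln(9.939) = 2972.4 × 2.2965 ≈ 6826 m/s.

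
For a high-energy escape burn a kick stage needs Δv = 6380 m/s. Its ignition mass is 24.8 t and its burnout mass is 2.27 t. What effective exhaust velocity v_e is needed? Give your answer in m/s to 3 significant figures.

v_e ≈ 2670 m/s

ln(m₀/m_f) = ln(24800/2270) = ln(10.93) = 2.3911.
v_e = Δv / ln(m₀/m_f) = 6380 / 2.3911 = 2668.3 m/s.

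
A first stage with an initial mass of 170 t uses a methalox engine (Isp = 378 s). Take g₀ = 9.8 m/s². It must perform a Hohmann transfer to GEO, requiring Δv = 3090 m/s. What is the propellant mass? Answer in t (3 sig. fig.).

propellant mass ≈ 96.2 t

v_e = Isp · g₀ = 378 × 9.8 = 3704.4 m/s.
m₀/m_f = exp(Δv / v_e) = exp(3090 / 3704.4) = exp(0.8341) = 2.3028.
m_f = 170 / 2.3028 = 73.8232 t, so propellant = m₀ − m_f = 170 − 73.8232 = 96.1768 t.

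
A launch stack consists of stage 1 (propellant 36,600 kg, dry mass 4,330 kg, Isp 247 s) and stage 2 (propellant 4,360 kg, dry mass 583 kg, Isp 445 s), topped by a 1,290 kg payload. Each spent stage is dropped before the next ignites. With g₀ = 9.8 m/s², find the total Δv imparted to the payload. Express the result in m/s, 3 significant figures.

Δv ≈ 8870 m/s

Ignition mass of stage 1 = 36,600+4,330 + 4,360+583 + 1,290 = 47,163 kg.
Stage 1: m₀ = 47,163 kg, m_f = 47,163 − 36,600 = 10,563 kg; Δv = 247×9.8×ln(4.465) = 2420.6×1.4963 ≈ 3622 m/s.
Stage 2: m₀ = 6,233 kg, m_f = 6,233 − 4,360 = 1,873 kg; Δv = 445×9.8×ln(3.328) = 4361.0×1.2023 ≈ 5243 m/s.
Total Δv = 3622 + 5243 = 8865 m/s.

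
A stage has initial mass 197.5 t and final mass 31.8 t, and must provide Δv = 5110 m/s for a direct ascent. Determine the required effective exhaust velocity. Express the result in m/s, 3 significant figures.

ln(m₀/m_f) = ln(197500/31800) = ln(6.211) = 1.8263.
Rocket equation: v_e = Δv / ln(m₀/m_f) = 5110 / 1.8263 = 2798.0 m/s.

v_e ≈ 2800 m/s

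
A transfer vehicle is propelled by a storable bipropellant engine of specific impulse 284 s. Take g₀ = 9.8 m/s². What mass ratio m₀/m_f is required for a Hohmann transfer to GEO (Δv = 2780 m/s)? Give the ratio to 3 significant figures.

mass ratio ≈ 2.72

v_e = Isp · g₀ = 284 × 9.8 = 2783.2 m/s.
From the ideal rocket equation, m₀/m_f = exp(Δv / v_e) = exp(2780 / 2783.2) = exp(0.9989) = 2.7152.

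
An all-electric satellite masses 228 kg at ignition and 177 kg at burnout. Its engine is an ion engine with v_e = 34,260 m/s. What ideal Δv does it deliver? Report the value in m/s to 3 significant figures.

Δv ≈ 8670 m/s

Using Δv = v_e ln(m₀/m_f): Δv = v_e · ln(m₀/m_f) = 34260.0 × ln(1.288) = 34260.0 × 0.2532 ≈ 8674.5 m/s.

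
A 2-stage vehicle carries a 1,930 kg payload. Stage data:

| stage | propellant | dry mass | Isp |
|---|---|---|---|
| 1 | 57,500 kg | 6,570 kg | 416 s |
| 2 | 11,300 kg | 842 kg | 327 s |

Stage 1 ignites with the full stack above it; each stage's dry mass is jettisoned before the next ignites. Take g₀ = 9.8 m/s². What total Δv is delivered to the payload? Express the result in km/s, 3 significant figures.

Δv ≈ 10.6 km/s

Ignition mass of stage 1 = 57,500+6,570 + 11,300+842 + 1,930 = 78,142 kg.
Stage 1: m₀ = 78,142 kg, m_f = 78,142 − 57,500 = 20,642 kg; Δv = 416×9.8×ln(3.786) = 4076.8×1.3312 ≈ 5427 m/s.
Stage 2: m₀ = 14,072 kg, m_f = 14,072 − 11,300 = 2,772 kg; Δv = 327×9.8×ln(5.076) = 3204.6×1.6246 ≈ 5206 m/s.
Total Δv = 5427 + 5206 = 10633 m/s.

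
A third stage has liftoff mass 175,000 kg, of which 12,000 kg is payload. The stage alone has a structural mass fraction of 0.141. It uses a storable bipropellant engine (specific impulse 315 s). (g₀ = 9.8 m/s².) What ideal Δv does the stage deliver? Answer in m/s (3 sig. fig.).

Δv ≈ 4970 m/s

Stage wet mass = m₀ − payload = 175,000 − 12,000 = 163,000 kg.
Stage dry mass = ε × stage wet mass = 0.141 × 163,000 = 22,983 kg.
Burnout mass m_f = stage dry + payload = 22,983 + 12,000 = 34,983 kg.
v_e = Isp · g₀ = 315 × 9.8 = 3087.0 m/s.
Δv = v_e · ln(175,000/34,983) = 3087.0 × ln(5.002) = 3087.0 × 1.6099 ≈ 4970 m/s.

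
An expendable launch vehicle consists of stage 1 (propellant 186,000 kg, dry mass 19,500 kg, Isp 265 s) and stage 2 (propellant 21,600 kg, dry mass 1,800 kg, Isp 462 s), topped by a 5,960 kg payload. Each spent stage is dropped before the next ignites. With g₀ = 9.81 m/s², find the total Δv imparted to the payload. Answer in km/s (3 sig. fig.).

Δv ≈ 10.1 km/s

Ignition mass of stage 1 = 186,000+19,500 + 21,600+1,800 + 5,960 = 234,860 kg.
Stage 1: m₀ = 234,860 kg, m_f = 234,860 − 186,000 = 48,860 kg; Δv = 265×9.81×ln(4.807) = 2599.7×1.5700 ≈ 4082 m/s.
Stage 2: m₀ = 29,360 kg, m_f = 29,360 − 21,600 = 7,760 kg; Δv = 462×9.81×ln(3.784) = 4532.2×1.3307 ≈ 6031 m/s.
Total Δv = 4082 + 6031 = 10113 m/s.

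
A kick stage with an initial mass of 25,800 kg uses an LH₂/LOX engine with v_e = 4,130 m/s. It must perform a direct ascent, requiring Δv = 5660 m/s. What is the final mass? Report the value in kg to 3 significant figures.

Rocket equation: m₀/m_f = exp(Δv / v_e) = exp(5660 / 4130.0) = exp(1.3705) = 3.9372.
m_f = m₀ / 3.9372 = 25,800 / 3.9372 = 6,552.88 kg.

final mass ≈ 6550 kg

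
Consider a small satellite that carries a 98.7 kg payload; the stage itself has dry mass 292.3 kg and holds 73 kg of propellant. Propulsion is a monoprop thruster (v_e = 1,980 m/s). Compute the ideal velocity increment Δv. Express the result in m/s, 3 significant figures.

m₀ = payload + dry + propellant = 98.7 + 292.3 + 73 = 464 kg.
m_f = payload + dry = 98.7 + 292.3 = 391 kg.
Δv = v_e · ln(m₀/m_f) = 1980.0 × ln(1.187) = 1980.0 × 0.1712 ≈ 338.9 m/s.

Δv ≈ 339 m/s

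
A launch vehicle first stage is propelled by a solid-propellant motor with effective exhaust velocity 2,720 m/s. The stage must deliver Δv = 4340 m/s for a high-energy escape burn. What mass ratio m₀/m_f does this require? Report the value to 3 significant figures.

m₀/m_f = exp(Δv / v_e) = exp(4340 / 2720.0) = exp(1.5956) = 4.9312.

mass ratio ≈ 4.93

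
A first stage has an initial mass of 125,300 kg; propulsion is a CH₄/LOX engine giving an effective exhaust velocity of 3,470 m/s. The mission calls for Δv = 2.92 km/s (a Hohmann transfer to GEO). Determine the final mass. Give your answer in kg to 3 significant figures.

final mass ≈ 54000 kg

Using Δv = v_e ln(m₀/m_f): m₀/m_f = exp(Δv / v_e) = exp(2920 / 3470.0) = exp(0.8415) = 2.3198.
m_f = m₀ / 2.3198 = 125,300 / 2.3198 = 54,013.3 kg.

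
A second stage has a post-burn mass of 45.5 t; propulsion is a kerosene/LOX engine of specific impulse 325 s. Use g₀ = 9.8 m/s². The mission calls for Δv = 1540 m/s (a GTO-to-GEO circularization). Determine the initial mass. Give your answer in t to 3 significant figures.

initial mass ≈ 73.8 t

v_e = Isp · g₀ = 325 × 9.8 = 3185.0 m/s.
Using Δv = v_e ln(m₀/m_f): m₀/m_f = exp(Δv / v_e) = exp(1540 / 3185.0) = exp(0.4835) = 1.6218.
m₀ = m_f × 1.6218 = 45.5 × 1.6218 = 73.7919 t.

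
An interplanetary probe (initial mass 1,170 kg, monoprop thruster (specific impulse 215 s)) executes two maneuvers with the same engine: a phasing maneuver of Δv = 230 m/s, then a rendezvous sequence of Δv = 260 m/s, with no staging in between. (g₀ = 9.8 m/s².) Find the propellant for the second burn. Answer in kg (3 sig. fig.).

propellant for the second burn ≈ 122 kg

v_e = Isp · g₀ = 215 × 9.8 = 2107.0 m/s.
After the first burn: m = 1170 × exp(−230/2107.0) = 1170 × 0.89659 = 1,049.01 kg.
After the second burn: m = 1,049.01 × exp(−260/2107.0) = 1,049.01 × 0.88391 = 927.23 kg.
Second-burn propellant = 1,049.01 − 927.23 = 121.78 kg.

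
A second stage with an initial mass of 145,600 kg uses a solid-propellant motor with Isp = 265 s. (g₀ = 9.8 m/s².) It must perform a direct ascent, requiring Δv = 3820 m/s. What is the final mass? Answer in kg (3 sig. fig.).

v_e = Isp · g₀ = 265 × 9.8 = 2597.0 m/s.
m₀/m_f = exp(Δv / v_e) = exp(3820 / 2597.0) = exp(1.4709) = 4.3533.
m_f = m₀ / 4.3533 = 145,600 / 4.3533 = 33,445.9 kg.

final mass ≈ 33400 kg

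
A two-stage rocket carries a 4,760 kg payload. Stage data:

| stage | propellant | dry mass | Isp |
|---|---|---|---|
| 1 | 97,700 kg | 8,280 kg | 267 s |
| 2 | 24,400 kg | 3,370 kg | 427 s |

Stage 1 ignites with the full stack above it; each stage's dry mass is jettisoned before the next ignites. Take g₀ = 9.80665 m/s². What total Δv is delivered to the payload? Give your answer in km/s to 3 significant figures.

Δv ≈ 9.01 km/s

Ignition mass of stage 1 = 97,700+8,280 + 24,400+3,370 + 4,760 = 138,510 kg.
Stage 1: m₀ = 138,510 kg, m_f = 138,510 − 97,700 = 40,810 kg; Δv = 267×9.80665×ln(3.394) = 2618.4×1.2220 ≈ 3200 m/s.
Stage 2: m₀ = 32,530 kg, m_f = 32,530 − 24,400 = 8,130 kg; Δv = 427×9.80665×ln(4.001) = 4187.4×1.3866 ≈ 5806 m/s.
Total Δv = 3200 + 5806 = 9006 m/s.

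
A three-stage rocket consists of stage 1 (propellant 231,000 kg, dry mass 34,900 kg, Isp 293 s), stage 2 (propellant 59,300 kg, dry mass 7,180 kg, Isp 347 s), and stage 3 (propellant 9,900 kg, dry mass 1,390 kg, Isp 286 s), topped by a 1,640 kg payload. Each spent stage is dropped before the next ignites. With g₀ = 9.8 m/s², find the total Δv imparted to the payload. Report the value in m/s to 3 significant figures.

Δv ≈ 11900 m/s

Ignition mass of stage 1 = 231,000+34,900 + 59,300+7,180 + 9,900+1,390 + 1,640 = 345,310 kg.
Stage 1: m₀ = 345,310 kg, m_f = 345,310 − 231,000 = 114,310 kg; Δv = 293×9.8×ln(3.021) = 2871.4×1.1055 ≈ 3174 m/s.
Stage 2: m₀ = 79,410 kg, m_f = 79,410 − 59,300 = 20,110 kg; Δv = 347×9.8×ln(3.949) = 3400.6×1.3734 ≈ 4670 m/s.
Stage 3: m₀ = 12,930 kg, m_f = 12,930 − 9,900 = 3,030 kg; Δv = 286×9.8×ln(4.267) = 2802.8×1.4510 ≈ 4067 m/s.
Total Δv = 3174 + 4670 + 4067 = 11911 m/s.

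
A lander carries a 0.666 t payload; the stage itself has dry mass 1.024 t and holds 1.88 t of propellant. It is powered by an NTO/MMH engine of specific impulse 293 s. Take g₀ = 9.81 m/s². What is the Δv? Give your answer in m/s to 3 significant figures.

Δv ≈ 2150 m/s

v_e = Isp · g₀ = 293 × 9.81 = 2874.3 m/s.
m₀ = payload + dry + propellant = 0.666 + 1.024 + 1.88 = 3.57 t.
m_f = payload + dry = 0.666 + 1.024 = 1.69 t.
Δv = v_e · ln(m₀/m_f) = 2874.3 × ln(2.112) = 2874.3 × 0.7478 ≈ 2149.5 m/s.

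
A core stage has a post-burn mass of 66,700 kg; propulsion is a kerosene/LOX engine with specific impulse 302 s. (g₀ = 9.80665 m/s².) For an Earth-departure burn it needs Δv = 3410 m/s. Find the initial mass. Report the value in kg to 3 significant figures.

initial mass ≈ 211000 kg

v_e = Isp · g₀ = 302 × 9.80665 = 2961.6 m/s.
m₀/m_f = exp(Δv / v_e) = exp(3410 / 2961.6) = exp(1.1514) = 3.1626.
m₀ = m_f × 3.1626 = 66,700 × 3.1626 = 210,945 kg.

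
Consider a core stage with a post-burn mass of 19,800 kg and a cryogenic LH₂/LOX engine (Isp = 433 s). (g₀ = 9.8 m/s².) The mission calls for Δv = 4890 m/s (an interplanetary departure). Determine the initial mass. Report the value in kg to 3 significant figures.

v_e = Isp · g₀ = 433 × 9.8 = 4243.4 m/s.
By the Tsiolkovsky rocket equation, m₀/m_f = exp(Δv / v_e) = exp(4890 / 4243.4) = exp(1.1524) = 3.1657.
m₀ = m_f × 3.1657 = 19,800 × 3.1657 = 62,680.9 kg.

initial mass ≈ 62700 kg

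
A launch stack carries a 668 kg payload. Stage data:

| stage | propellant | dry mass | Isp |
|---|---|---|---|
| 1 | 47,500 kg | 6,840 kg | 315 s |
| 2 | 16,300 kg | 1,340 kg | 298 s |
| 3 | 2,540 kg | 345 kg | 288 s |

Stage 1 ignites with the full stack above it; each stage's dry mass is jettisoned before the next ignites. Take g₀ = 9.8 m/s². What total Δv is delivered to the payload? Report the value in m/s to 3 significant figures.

Ignition mass of stage 1 = 47,500+6,840 + 16,300+1,340 + 2,540+345 + 668 = 75,533 kg.
Stage 1: m₀ = 75,533 kg, m_f = 75,533 − 47,500 = 28,033 kg; Δv = 315×9.8×ln(2.694) = 3087.0×0.9912 ≈ 3060 m/s.
Stage 2: m₀ = 21,193 kg, m_f = 21,193 − 16,300 = 4,893 kg; Δv = 298×9.8×ln(4.331) = 2920.4×1.4659 ≈ 4281 m/s.
Stage 3: m₀ = 3,553 kg, m_f = 3,553 − 2,540 = 1,013 kg; Δv = 288×9.8×ln(3.507) = 2822.4×1.2549 ≈ 3542 m/s.
Total Δv = 3060 + 4281 + 3542 = 10883 m/s.

Δv ≈ 10900 m/s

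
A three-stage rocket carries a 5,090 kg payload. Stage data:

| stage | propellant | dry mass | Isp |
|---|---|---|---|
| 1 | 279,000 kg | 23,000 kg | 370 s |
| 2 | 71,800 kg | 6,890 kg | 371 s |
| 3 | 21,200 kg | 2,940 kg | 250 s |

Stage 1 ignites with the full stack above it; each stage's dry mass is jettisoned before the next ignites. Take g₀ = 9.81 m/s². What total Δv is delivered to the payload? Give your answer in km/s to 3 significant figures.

Δv ≈ 11.3 km/s

Ignition mass of stage 1 = 279,000+23,000 + 71,800+6,890 + 21,200+2,940 + 5,090 = 409,920 kg.
Stage 1: m₀ = 409,920 kg, m_f = 409,920 − 279,000 = 130,920 kg; Δv = 370×9.81×ln(3.131) = 3629.7×1.1414 ≈ 4143 m/s.
Stage 2: m₀ = 107,920 kg, m_f = 107,920 − 71,800 = 36,120 kg; Δv = 371×9.81×ln(2.988) = 3639.5×1.0945 ≈ 3984 m/s.
Stage 3: m₀ = 29,230 kg, m_f = 29,230 − 21,200 = 8,030 kg; Δv = 250×9.81×ln(3.64) = 2452.5×1.2920 ≈ 3169 m/s.
Total Δv = 4143 + 3984 + 3169 = 11296 m/s.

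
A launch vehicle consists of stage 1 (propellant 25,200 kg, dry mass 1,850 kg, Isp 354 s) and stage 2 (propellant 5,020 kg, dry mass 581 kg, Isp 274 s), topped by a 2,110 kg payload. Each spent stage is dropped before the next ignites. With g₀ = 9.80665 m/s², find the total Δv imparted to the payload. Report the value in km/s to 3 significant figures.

Δv ≈ 7.31 km/s

Ignition mass of stage 1 = 25,200+1,850 + 5,020+581 + 2,110 = 34,761 kg.
Stage 1: m₀ = 34,761 kg, m_f = 34,761 − 25,200 = 9,561 kg; Δv = 354×9.80665×ln(3.636) = 3471.6×1.2908 ≈ 4481 m/s.
Stage 2: m₀ = 7,711 kg, m_f = 7,711 − 5,020 = 2,691 kg; Δv = 274×9.80665×ln(2.865) = 2687.0×1.0527 ≈ 2829 m/s.
Total Δv = 4481 + 2829 = 7310 m/s.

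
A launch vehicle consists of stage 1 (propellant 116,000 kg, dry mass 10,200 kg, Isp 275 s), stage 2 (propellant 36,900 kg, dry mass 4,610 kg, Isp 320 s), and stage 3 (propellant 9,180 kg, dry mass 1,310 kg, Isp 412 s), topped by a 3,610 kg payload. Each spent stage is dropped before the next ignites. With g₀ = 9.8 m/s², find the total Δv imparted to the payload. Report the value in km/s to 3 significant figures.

Ignition mass of stage 1 = 116,000+10,200 + 36,900+4,610 + 9,180+1,310 + 3,610 = 181,810 kg.
Stage 1: m₀ = 181,810 kg, m_f = 181,810 − 116,000 = 65,810 kg; Δv = 275×9.8×ln(2.763) = 2695.0×1.0162 ≈ 2739 m/s.
Stage 2: m₀ = 55,610 kg, m_f = 55,610 − 36,900 = 18,710 kg; Δv = 320×9.8×ln(2.972) = 3136.0×1.0893 ≈ 3416 m/s.
Stage 3: m₀ = 14,100 kg, m_f = 14,100 − 9,180 = 4,920 kg; Δv = 412×9.8×ln(2.866) = 4037.6×1.0529 ≈ 4251 m/s.
Total Δv = 2739 + 3416 + 4251 = 10406 m/s.

Δv ≈ 10.4 km/s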